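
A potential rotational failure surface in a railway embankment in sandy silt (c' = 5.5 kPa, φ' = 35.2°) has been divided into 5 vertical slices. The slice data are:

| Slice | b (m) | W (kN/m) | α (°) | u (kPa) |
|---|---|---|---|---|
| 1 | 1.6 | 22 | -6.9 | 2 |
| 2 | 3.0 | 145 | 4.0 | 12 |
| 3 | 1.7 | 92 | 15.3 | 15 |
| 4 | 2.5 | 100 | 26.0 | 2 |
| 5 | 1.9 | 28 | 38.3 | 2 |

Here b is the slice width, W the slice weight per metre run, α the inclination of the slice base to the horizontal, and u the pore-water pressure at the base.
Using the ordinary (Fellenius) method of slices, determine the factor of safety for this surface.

FS = 2.89

Ordinary method of slices: FS = Σ[c'·Δl_i + (W_i cosα_i − u_i·Δl_i)·tanφ'] / Σ W_i sinα_i, with Δl_i = b_i / cosα_i.
Slice 1: Δl = 1.6/cos(-6.9°) = 1.612 m; N'_1 = 22·cos(-6.9°) − 2·1.612 = 18.6; c'Δl = 8.86; W sinα = -2.6
Slice 2: Δl = 3.0/cos4.0° = 3.007 m; N'_2 = 145·cos4.0° − 12·3.007 = 108.6; c'Δl = 16.54; W sinα = 10.1
Slice 3: Δl = 1.7/cos15.3° = 1.762 m; N'_3 = 92·cos15.3° − 15·1.762 = 62.3; c'Δl = 9.69; W sinα = 24.3
Slice 4: Δl = 2.5/cos26.0° = 2.782 m; N'_4 = 100·cos26.0° − 2·2.782 = 84.3; c'Δl = 15.30; W sinα = 43.8
Slice 5: Δl = 1.9/cos38.3° = 2.421 m; N'_5 = 28·cos38.3° − 2·2.421 = 17.1; c'Δl = 13.32; W sinα = 17.4
Σc'Δl = 63.7 kN/m; ΣN' = 290.9 kN/m; ΣW sinα = 92.9 kN/m
Resisting = 63.7 + 290.9·tan35.2° = 63.7 + 205.2 = 268.9 kN/m
FS = 268.9 / 92.9 = 2.894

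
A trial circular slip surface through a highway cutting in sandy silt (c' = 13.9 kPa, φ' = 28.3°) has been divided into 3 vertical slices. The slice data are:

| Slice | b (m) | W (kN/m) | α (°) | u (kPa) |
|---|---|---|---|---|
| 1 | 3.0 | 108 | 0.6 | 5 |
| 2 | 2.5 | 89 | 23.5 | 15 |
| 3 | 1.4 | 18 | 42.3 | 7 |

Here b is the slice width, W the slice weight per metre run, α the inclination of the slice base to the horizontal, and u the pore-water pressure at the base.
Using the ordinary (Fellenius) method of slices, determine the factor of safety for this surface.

FS = 3.65

Ordinary method of slices: FS = Σ[c'·Δl_i + (W_i cosα_i − u_i·Δl_i)·tanφ'] / Σ W_i sinα_i, with Δl_i = b_i / cosα_i.
Slice 1: Δl = 3.0/cos0.6° = 3.000 m; N'_1 = 108·cos0.6° − 5·3.000 = 93.0; c'Δl = 41.70; W sinα = 1.1
Slice 2: Δl = 2.5/cos23.5° = 2.726 m; N'_2 = 89·cos23.5° − 15·2.726 = 40.7; c'Δl = 37.89; W sinα = 35.5
Slice 3: Δl = 1.4/cos42.3° = 1.893 m; N'_3 = 18·cos42.3° − 7·1.893 = 0.1; c'Δl = 26.31; W sinα = 12.1
Σc'Δl = 105.9 kN/m; ΣN' = 133.8 kN/m; ΣW sinα = 48.7 kN/m
Resisting = 105.9 + 133.8·tan28.3° = 105.9 + 72.0 = 177.9 kN/m
FS = 177.9 / 48.7 = 3.651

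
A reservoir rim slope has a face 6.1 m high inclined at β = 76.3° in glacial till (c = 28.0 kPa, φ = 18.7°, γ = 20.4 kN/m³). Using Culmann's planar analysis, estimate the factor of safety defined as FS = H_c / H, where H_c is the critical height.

H_c = (4c/γ) · sinβ cosφ / [1 − cos(β − φ)]
    = (4·28.0/20.4) · sin76.3°·cos18.7° / [1 − cos57.6°]
    = 5.490 · 0.9203 / 0.4642 = 10.88 m
FS = H_c / H = 10.88 / 6.1 = 1.784

FS = 1.78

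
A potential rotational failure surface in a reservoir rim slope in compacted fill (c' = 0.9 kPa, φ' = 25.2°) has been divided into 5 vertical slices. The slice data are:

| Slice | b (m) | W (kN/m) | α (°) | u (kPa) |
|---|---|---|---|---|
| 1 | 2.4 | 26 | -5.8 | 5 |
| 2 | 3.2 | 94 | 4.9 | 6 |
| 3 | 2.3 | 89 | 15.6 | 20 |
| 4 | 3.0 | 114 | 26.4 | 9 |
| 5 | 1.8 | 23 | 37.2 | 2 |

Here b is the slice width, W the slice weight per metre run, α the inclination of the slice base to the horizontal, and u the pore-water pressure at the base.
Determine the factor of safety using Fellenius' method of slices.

FS = 1.19

Ordinary method of slices: FS = Σ[c'·Δl_i + (W_i cosα_i − u_i·Δl_i)·tanφ'] / Σ W_i sinα_i, with Δl_i = b_i / cosα_i.
Slice 1: Δl = 2.4/cos(-5.8°) = 2.412 m; N'_1 = 26·cos(-5.8°) − 5·2.412 = 13.8; c'Δl = 2.17; W sinα = -2.6
Slice 2: Δl = 3.2/cos4.9° = 3.212 m; N'_2 = 94·cos4.9° − 6·3.212 = 74.4; c'Δl = 2.89; W sinα = 8.0
Slice 3: Δl = 2.3/cos15.6° = 2.388 m; N'_3 = 89·cos15.6° − 20·2.388 = 38.0; c'Δl = 2.15; W sinα = 23.9
Slice 4: Δl = 3.0/cos26.4° = 3.349 m; N'_4 = 114·cos26.4° − 9·3.349 = 72.0; c'Δl = 3.01; W sinα = 50.7
Slice 5: Δl = 1.8/cos37.2° = 2.260 m; N'_5 = 23·cos37.2° − 2·2.260 = 13.8; c'Δl = 2.03; W sinα = 13.9
Σc'Δl = 12.3 kN/m; ΣN' = 211.9 kN/m; ΣW sinα = 93.9 kN/m
Resisting = 12.3 + 211.9·tan25.2° = 12.3 + 99.7 = 112.0 kN/m
FS = 112.0 / 93.9 = 1.192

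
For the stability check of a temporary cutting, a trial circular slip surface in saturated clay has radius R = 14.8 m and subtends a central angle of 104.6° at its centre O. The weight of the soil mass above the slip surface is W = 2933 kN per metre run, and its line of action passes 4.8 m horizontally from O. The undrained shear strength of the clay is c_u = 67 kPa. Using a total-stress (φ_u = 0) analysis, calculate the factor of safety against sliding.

Taking moments about the centre O, the resisting moment is provided by the undrained shear strength acting along the arc:
Arc length L_a = R·θ = 14.8·(104.6°·π/180) = 14.8·1.8256 = 27.02 m
M_R = c_u·L_a·R = 67·27.02·14.8 = 26792.1 kN·m/m
M_D = W·d = 2933·4.8 = 14078.4 kN·m/m
FS = M_R / M_D = 26792.1 / 14078.4 = 1.903

FS = 1.90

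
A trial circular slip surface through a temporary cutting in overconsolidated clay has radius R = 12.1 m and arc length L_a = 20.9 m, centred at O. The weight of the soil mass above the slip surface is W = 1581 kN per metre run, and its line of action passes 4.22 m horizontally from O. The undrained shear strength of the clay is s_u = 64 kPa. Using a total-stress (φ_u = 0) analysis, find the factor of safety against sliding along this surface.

FS = 2.43

Taking moments about the centre O, the resisting moment is provided by the undrained shear strength acting along the arc:
M_R = s_u·L_a·R = 64·20.90·12.1 = 16185.0 kN·m/m
M_D = W·d = 1581·4.22 = 6671.8 kN·m/m
FS = M_R / M_D = 16185.0 / 6671.8 = 2.426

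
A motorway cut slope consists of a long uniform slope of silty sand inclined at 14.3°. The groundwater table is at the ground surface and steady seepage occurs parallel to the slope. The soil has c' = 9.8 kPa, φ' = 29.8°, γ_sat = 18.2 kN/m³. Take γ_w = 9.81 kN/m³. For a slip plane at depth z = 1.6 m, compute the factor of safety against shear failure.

FS = 2.44

With seepage parallel to the slope and the water table at the surface, the effective normal stress on the slip plane uses the buoyant unit weight γ' = γ_sat − γ_w while the driving shear stress uses γ_sat:
FS = [c' + γ' z cos²β tanφ'] / [γ_sat z sinβ cosβ]
γ' = 18.2 − 9.81 = 8.39 kN/m³
Numerator = 9.8 + 8.39·1.6·cos²14.3°·tan29.8° = 9.8 + 8.39·1.6·0.9390·0.5727 = 17.019 kPa
Denominator = 18.2·1.6·sin14.3°·cos14.3° = 18.2·1.6·0.2470·0.9690 = 6.970 kPa
FS = 17.019 / 6.970 = 2.442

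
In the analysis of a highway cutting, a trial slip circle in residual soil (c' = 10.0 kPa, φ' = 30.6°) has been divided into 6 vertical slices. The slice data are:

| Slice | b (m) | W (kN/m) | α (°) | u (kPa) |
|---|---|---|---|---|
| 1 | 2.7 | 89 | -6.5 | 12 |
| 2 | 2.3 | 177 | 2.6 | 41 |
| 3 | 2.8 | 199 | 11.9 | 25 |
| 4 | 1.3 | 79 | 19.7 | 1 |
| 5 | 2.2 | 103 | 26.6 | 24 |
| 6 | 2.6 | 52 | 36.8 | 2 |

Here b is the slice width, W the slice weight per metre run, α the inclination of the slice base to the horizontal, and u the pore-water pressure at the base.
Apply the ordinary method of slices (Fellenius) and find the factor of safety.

Ordinary method of slices: FS = Σ[c'·Δl_i + (W_i cosα_i − u_i·Δl_i)·tanφ'] / Σ W_i sinα_i, with Δl_i = b_i / cosα_i.
Slice 1: Δl = 2.7/cos(-6.5°) = 2.717 m; N'_1 = 89·cos(-6.5°) − 12·2.717 = 55.8; c'Δl = 27.17; W sinα = -10.1
Slice 2: Δl = 2.3/cos2.6° = 2.302 m; N'_2 = 177·cos2.6° − 41·2.302 = 82.4; c'Δl = 23.02; W sinα = 8.0
Slice 3: Δl = 2.8/cos11.9° = 2.861 m; N'_3 = 199·cos11.9° − 25·2.861 = 123.2; c'Δl = 28.61; W sinα = 41.0
Slice 4: Δl = 1.3/cos19.7° = 1.381 m; N'_4 = 79·cos19.7° − 1·1.381 = 73.0; c'Δl = 13.81; W sinα = 26.6
Slice 5: Δl = 2.2/cos26.6° = 2.460 m; N'_5 = 103·cos26.6° − 24·2.460 = 33.0; c'Δl = 24.60; W sinα = 46.1
Slice 6: Δl = 2.6/cos36.8° = 3.247 m; N'_6 = 52·cos36.8° − 2·3.247 = 35.1; c'Δl = 32.47; W sinα = 31.1
Σc'Δl = 149.7 kN/m; ΣN' = 402.6 kN/m; ΣW sinα = 142.9 kN/m
Resisting = 149.7 + 402.6·tan30.6° = 149.7 + 238.1 = 387.8 kN/m
FS = 387.8 / 142.9 = 2.714

FS = 2.71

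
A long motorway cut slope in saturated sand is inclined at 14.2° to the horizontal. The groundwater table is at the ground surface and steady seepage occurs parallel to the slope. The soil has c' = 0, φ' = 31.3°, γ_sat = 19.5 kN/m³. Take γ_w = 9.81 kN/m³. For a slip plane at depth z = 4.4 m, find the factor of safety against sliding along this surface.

FS = 1.19

With seepage parallel to the slope and the water table at the surface, the effective normal stress on the slip plane uses the buoyant unit weight γ' = γ_sat − γ_w while the driving shear stress uses γ_sat:
FS = [c' + γ' z cos²β tanφ'] / [γ_sat z sinβ cosβ]
(For c' = 0 this reduces to FS = (γ'/γ_sat)·tanφ'/tanβ.)
γ' = 19.5 − 9.81 = 9.69 kN/m³
Numerator = 0.0 + 9.69·4.4·cos²14.2°·tan31.3° = 0.0 + 9.69·4.4·0.9398·0.6080 = 24.363 kPa
Denominator = 19.5·4.4·sin14.2°·cos14.2° = 19.5·4.4·0.2453·0.9694 = 20.404 kPa
FS = 24.363 / 20.404 = 1.194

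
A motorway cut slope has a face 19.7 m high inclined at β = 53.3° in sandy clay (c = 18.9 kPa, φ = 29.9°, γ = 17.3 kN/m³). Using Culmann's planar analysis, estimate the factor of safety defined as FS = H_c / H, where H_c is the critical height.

FS = 1.87

H_c = (4c/γ) · sinβ cosφ / [1 − cos(β − φ)]
    = (4·18.9/17.3) · sin53.3°·cos29.9° / [1 − cos23.4°]
    = 4.370 · 0.6951 / 0.0822 = 36.93 m
FS = H_c / H = 36.93 / 19.7 = 1.875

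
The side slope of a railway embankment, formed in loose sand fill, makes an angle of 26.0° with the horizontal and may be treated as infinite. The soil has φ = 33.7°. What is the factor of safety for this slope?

For a dry cohesionless infinite slope the factor of safety is FS = tanφ / tanβ.
FS = tan33.7° / tan26.0° = 0.6669 / 0.4877 = 1.367

FS = 1.37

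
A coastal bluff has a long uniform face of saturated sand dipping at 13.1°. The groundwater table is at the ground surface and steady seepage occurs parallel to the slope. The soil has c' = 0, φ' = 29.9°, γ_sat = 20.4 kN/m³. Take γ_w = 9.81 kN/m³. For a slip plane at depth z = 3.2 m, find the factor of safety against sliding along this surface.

With seepage parallel to the slope and the water table at the surface, the effective normal stress on the slip plane uses the buoyant unit weight γ' = γ_sat − γ_w while the driving shear stress uses γ_sat:
FS = [c' + γ' z cos²β tanφ'] / [γ_sat z sinβ cosβ]
(For c' = 0 this reduces to FS = (γ'/γ_sat)·tanφ'/tanβ.)
γ' = 20.4 − 9.81 = 10.59 kN/m³
Numerator = 0.0 + 10.59·3.2·cos²13.1°·tan29.9° = 0.0 + 10.59·3.2·0.9486·0.5750 = 18.485 kPa
Denominator = 20.4·3.2·sin13.1°·cos13.1° = 20.4·3.2·0.2267·0.9740 = 14.411 kPa
FS = 18.485 / 14.411 = 1.283

FS = 1.28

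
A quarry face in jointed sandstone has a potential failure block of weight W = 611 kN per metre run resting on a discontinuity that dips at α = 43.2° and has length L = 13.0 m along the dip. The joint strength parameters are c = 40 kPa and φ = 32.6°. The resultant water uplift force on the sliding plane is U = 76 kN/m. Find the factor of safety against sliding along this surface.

Resolving the block weight along and normal to the plane and applying the Mohr–Coulomb strength on the joint:
N' = W cosα − U = 611·cos43.2° − 76 = 369.4 kN/m
Driving force T = W sinα = 611·sin43.2° = 418.3 kN/m
Resisting force R = c·L + N'·tanφ = 40·13.0 + 369.4·tan32.6° = 520.0 + 236.2 = 756.2 kN/m
FS = R / T = 756.2 / 418.3 = 1.808

FS = 1.81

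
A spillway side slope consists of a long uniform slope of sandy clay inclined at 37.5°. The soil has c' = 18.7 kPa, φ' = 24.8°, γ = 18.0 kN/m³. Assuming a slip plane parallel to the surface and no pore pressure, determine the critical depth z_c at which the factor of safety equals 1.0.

z_c = 5.41 m

Setting FS = 1.00 in FS = [c' + γz cos²β tanφ'] / [γz sinβ cosβ] and solving for z:
z = c' / [γ cosβ (FS·sinβ − cosβ·tanφ')]
  = 18.7 / [18.0·cos37.5°·(1.00·sin37.5° − cos37.5°·tan24.8°)]
  = 18.7 / [18.0·0.7934·(1.00·0.6088 − 0.7934·0.4621)]
  = 18.7 / 3.4584 = 5.407 m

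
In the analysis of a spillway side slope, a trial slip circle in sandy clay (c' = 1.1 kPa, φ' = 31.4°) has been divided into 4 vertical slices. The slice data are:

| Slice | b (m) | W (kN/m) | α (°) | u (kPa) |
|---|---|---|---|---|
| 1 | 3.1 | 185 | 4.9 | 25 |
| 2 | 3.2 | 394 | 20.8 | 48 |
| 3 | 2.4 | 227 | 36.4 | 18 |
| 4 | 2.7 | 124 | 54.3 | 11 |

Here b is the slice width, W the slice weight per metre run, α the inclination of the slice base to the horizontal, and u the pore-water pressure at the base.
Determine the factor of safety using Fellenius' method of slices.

Ordinary method of slices: FS = Σ[c'·Δl_i + (W_i cosα_i − u_i·Δl_i)·tanφ'] / Σ W_i sinα_i, with Δl_i = b_i / cosα_i.
Slice 1: Δl = 3.1/cos4.9° = 3.111 m; N'_1 = 185·cos4.9° − 25·3.111 = 106.5; c'Δl = 3.42; W sinα = 15.8
Slice 2: Δl = 3.2/cos20.8° = 3.423 m; N'_2 = 394·cos20.8° − 48·3.423 = 204.0; c'Δl = 3.77; W sinα = 139.9
Slice 3: Δl = 2.4/cos36.4° = 2.982 m; N'_3 = 227·cos36.4° − 18·2.982 = 129.0; c'Δl = 3.28; W sinα = 134.7
Slice 4: Δl = 2.7/cos54.3° = 4.627 m; N'_4 = 124·cos54.3° − 11·4.627 = 21.5; c'Δl = 5.09; W sinα = 100.7
Σc'Δl = 15.6 kN/m; ΣN' = 461.1 kN/m; ΣW sinα = 391.1 kN/m
Resisting = 15.6 + 461.1·tan31.4° = 15.6 + 281.4 = 297.0 kN/m
FS = 297.0 / 391.1 = 0.759

FS = 0.76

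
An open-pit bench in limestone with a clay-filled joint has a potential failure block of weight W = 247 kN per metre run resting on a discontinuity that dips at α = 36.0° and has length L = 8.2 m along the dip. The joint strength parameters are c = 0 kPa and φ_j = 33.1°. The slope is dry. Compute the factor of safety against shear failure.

FS = 0.90

Resolving the block weight along and normal to the plane and applying the Mohr–Coulomb strength on the joint:
N' = W cosα = 247·cos36.0° = 199.8 kN/m
Driving force T = W sinα = 247·sin36.0° = 145.2 kN/m
Resisting force R = c·L + N'·tanφ_j = 0·8.2 + 199.8·tan33.1° = 0.0 + 130.3 = 130.3 kN/m
FS = R / T = 130.3 / 145.2 = 0.897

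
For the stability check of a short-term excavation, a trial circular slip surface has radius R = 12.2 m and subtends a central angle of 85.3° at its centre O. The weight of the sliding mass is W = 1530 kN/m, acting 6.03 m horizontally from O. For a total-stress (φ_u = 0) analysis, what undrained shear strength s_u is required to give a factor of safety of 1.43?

s_u = 59.5 kPa

FS = s_u·L_a·R / (W·d), so s_u = FS·W·d / (L_a·R).
Arc length L_a = R·θ = 12.2·(85.3°·π/180) = 12.2·1.4888 = 18.16 m
s_u = 1.43·1530·6.03 / (18.16·12.2) = 13193.0 / 221.59 = 59.54 kPa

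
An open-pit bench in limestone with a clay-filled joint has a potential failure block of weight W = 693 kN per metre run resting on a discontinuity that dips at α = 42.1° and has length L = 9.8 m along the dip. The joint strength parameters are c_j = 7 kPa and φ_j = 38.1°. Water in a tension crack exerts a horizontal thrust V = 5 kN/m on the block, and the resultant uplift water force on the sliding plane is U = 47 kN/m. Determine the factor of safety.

Resolving the block weight along and normal to the plane and applying the Mohr–Coulomb strength on the joint:
N' = W cosα − U − V sinα = 693·cos42.1° − 47 − 5·sin42.1° = 463.8 kN/m
Driving force T = W sinα + V cosα = 693·sin42.1° + 5·cos42.1° = 468.3 kN/m
Resisting force R = c_j·L + N'·tanφ_j = 7·9.8 + 463.8·tan38.1° = 68.6 + 363.7 = 432.3 kN/m
FS = R / T = 432.3 / 468.3 = 0.923

FS = 0.92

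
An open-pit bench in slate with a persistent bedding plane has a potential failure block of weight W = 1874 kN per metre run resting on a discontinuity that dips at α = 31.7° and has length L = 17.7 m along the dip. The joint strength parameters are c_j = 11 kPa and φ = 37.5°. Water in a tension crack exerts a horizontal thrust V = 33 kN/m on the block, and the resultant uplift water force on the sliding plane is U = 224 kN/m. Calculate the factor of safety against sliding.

Resolving the block weight along and normal to the plane and applying the Mohr–Coulomb strength on the joint:
N' = W cosα − U − V sinα = 1874·cos31.7° − 224 − 33·sin31.7° = 1353.1 kN/m
Driving force T = W sinα + V cosα = 1874·sin31.7° + 33·cos31.7° = 1012.8 kN/m
Resisting force R = c_j·L + N'·tanφ = 11·17.7 + 1353.1·tan37.5° = 194.7 + 1038.3 = 1233.0 kN/m
FS = R / T = 1233.0 / 1012.8 = 1.217

FS = 1.22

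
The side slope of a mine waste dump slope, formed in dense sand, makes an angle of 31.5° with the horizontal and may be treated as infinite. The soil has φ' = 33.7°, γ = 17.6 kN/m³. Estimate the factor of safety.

FS = 1.09

For a dry cohesionless infinite slope the factor of safety is FS = tanφ' / tanβ.
FS = tan33.7° / tan31.5° = 0.6669 / 0.6128 = 1.088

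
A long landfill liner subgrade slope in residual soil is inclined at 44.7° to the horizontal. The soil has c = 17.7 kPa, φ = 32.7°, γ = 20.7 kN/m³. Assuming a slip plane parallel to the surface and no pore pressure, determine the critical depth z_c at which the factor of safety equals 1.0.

z_c = 4.87 m

Setting FS = 1.00 in FS = [c + γz cos²β tanφ] / [γz sinβ cosβ] and solving for z:
z = c / [γ cosβ (FS·sinβ − cosβ·tanφ)]
  = 17.7 / [20.7·cos44.7°·(1.00·sin44.7° − cos44.7°·tan32.7°)]
  = 17.7 / [20.7·0.7108·(1.00·0.7034 − 0.7108·0.6420)]
  = 17.7 / 3.6353 = 4.869 m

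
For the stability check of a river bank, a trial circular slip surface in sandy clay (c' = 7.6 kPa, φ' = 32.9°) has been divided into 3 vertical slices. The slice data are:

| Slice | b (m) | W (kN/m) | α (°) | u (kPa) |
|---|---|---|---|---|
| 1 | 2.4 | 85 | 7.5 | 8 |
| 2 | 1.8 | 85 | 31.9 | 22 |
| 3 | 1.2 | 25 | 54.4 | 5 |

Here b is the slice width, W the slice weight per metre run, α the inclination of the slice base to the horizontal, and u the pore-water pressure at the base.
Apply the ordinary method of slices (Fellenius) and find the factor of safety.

Ordinary method of slices: FS = Σ[c'·Δl_i + (W_i cosα_i − u_i·Δl_i)·tanφ'] / Σ W_i sinα_i, with Δl_i = b_i / cosα_i.
Slice 1: Δl = 2.4/cos7.5° = 2.421 m; N'_1 = 85·cos7.5° − 8·2.421 = 64.9; c'Δl = 18.40; W sinα = 11.1
Slice 2: Δl = 1.8/cos31.9° = 2.120 m; N'_2 = 85·cos31.9° − 22·2.120 = 25.5; c'Δl = 16.11; W sinα = 44.9
Slice 3: Δl = 1.2/cos54.4° = 2.061 m; N'_3 = 25·cos54.4° − 5·2.061 = 4.2; c'Δl = 15.67; W sinα = 20.3
Σc'Δl = 50.2 kN/m; ΣN' = 94.7 kN/m; ΣW sinα = 76.3 kN/m
Resisting = 50.2 + 94.7·tan32.9° = 50.2 + 61.2 = 111.4 kN/m
FS = 111.4 / 76.3 = 1.460

FS = 1.46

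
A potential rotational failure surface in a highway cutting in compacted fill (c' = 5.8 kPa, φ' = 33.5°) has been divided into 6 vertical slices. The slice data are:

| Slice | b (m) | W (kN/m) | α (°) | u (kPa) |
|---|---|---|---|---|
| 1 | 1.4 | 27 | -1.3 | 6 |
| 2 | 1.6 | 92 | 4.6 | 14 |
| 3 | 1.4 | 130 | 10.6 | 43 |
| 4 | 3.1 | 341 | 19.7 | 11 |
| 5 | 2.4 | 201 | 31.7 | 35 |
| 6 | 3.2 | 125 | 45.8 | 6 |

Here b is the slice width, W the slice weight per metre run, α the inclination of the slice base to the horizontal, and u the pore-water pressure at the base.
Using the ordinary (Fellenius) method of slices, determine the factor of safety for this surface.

FS = 1.37

Ordinary method of slices: FS = Σ[c'·Δl_i + (W_i cosα_i − u_i·Δl_i)·tanφ'] / Σ W_i sinα_i, with Δl_i = b_i / cosα_i.
Slice 1: Δl = 1.4/cos(-1.3°) = 1.400 m; N'_1 = 27·cos(-1.3°) − 6·1.400 = 18.6; c'Δl = 8.12; W sinα = -0.6
Slice 2: Δl = 1.6/cos4.6° = 1.605 m; N'_2 = 92·cos4.6° − 14·1.605 = 69.2; c'Δl = 9.31; W sinα = 7.4
Slice 3: Δl = 1.4/cos10.6° = 1.424 m; N'_3 = 130·cos10.6° − 43·1.424 = 66.5; c'Δl = 8.26; W sinα = 23.9
Slice 4: Δl = 3.1/cos19.7° = 3.293 m; N'_4 = 341·cos19.7° − 11·3.293 = 284.8; c'Δl = 19.10; W sinα = 114.9
Slice 5: Δl = 2.4/cos31.7° = 2.821 m; N'_5 = 201·cos31.7° − 35·2.821 = 72.3; c'Δl = 16.36; W sinα = 105.6
Slice 6: Δl = 3.2/cos45.8° = 4.590 m; N'_6 = 125·cos45.8° − 6·4.590 = 59.6; c'Δl = 26.62; W sinα = 89.6
Σc'Δl = 87.8 kN/m; ΣN' = 571.1 kN/m; ΣW sinα = 340.9 kN/m
Resisting = 87.8 + 571.1·tan33.5° = 87.8 + 378.0 = 465.8 kN/m
FS = 465.8 / 340.9 = 1.366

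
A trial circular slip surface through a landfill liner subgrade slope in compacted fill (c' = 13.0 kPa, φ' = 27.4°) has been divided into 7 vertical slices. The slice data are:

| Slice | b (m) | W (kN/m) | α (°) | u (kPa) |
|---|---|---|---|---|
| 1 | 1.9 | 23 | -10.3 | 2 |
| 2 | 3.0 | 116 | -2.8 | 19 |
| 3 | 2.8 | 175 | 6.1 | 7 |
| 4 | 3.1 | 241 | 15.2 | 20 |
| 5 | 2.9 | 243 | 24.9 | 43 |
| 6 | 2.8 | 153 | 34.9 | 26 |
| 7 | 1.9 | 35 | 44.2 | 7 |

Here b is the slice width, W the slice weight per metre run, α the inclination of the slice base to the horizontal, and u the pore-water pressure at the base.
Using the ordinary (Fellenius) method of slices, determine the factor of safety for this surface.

FS = 1.87

Ordinary method of slices: FS = Σ[c'·Δl_i + (W_i cosα_i − u_i·Δl_i)·tanφ'] / Σ W_i sinα_i, with Δl_i = b_i / cosα_i.
Slice 1: Δl = 1.9/cos(-10.3°) = 1.931 m; N'_1 = 23·cos(-10.3°) − 2·1.931 = 18.8; c'Δl = 25.10; W sinα = -4.1
Slice 2: Δl = 3.0/cos(-2.8°) = 3.004 m; N'_2 = 116·cos(-2.8°) − 19·3.004 = 58.8; c'Δl = 39.05; W sinα = -5.7
Slice 3: Δl = 2.8/cos6.1° = 2.816 m; N'_3 = 175·cos6.1° − 7·2.816 = 154.3; c'Δl = 36.61; W sinα = 18.6
Slice 4: Δl = 3.1/cos15.2° = 3.212 m; N'_4 = 241·cos15.2° − 20·3.212 = 168.3; c'Δl = 41.76; W sinα = 63.2
Slice 5: Δl = 2.9/cos24.9° = 3.197 m; N'_5 = 243·cos24.9° − 43·3.197 = 82.9; c'Δl = 41.56; W sinα = 102.3
Slice 6: Δl = 2.8/cos34.9° = 3.414 m; N'_6 = 153·cos34.9° − 26·3.414 = 36.7; c'Δl = 44.38; W sinα = 87.5
Slice 7: Δl = 1.9/cos44.2° = 2.650 m; N'_7 = 35·cos44.2° − 7·2.650 = 6.5; c'Δl = 34.45; W sinα = 24.4
Σc'Δl = 262.9 kN/m; ΣN' = 526.4 kN/m; ΣW sinα = 286.3 kN/m
Resisting = 262.9 + 526.4·tan27.4° = 262.9 + 272.8 = 535.8 kN/m
FS = 535.8 / 286.3 = 1.872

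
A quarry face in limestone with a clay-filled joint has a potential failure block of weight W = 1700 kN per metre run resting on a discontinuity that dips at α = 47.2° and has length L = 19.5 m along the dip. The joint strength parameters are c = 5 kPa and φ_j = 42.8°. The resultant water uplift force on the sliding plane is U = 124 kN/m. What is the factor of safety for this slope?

FS = 0.84

Resolving the block weight along and normal to the plane and applying the Mohr–Coulomb strength on the joint:
N' = W cosα − U = 1700·cos47.2° − 124 = 1031.1 kN/m
Driving force T = W sinα = 1700·sin47.2° = 1247.3 kN/m
Resisting force R = c·L + N'·tanφ_j = 5·19.5 + 1031.1·tan42.8° = 97.5 + 954.8 = 1052.3 kN/m
FS = R / T = 1052.3 / 1247.3 = 0.844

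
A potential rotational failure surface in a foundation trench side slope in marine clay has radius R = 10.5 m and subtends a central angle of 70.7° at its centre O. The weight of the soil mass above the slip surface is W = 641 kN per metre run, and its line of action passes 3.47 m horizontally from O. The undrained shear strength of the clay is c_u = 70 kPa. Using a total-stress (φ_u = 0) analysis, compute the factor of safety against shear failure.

Taking moments about the centre O, the resisting moment is provided by the undrained shear strength acting along the arc:
Arc length L_a = R·θ = 10.5·(70.7°·π/180) = 10.5·1.2339 = 12.96 m
M_R = c_u·L_a·R = 70·12.96·10.5 = 9523.0 kN·m/m
M_D = W·d = 641·3.47 = 2224.3 kN·m/m
FS = M_R / M_D = 9523.0 / 2224.3 = 4.281

FS = 4.28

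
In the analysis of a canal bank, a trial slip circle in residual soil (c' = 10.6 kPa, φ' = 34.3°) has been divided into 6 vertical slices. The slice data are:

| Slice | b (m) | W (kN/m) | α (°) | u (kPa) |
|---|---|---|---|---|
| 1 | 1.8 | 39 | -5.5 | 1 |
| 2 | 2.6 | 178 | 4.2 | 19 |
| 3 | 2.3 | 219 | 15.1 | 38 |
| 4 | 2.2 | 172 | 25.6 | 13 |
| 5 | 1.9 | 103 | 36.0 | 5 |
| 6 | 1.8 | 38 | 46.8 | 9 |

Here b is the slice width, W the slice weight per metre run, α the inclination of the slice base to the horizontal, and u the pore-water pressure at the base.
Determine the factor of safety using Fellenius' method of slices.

FS = 2.10

Ordinary method of slices: FS = Σ[c'·Δl_i + (W_i cosα_i − u_i·Δl_i)·tanφ'] / Σ W_i sinα_i, with Δl_i = b_i / cosα_i.
Slice 1: Δl = 1.8/cos(-5.5°) = 1.808 m; N'_1 = 39·cos(-5.5°) − 1·1.808 = 37.0; c'Δl = 19.17; W sinα = -3.7
Slice 2: Δl = 2.6/cos4.2° = 2.607 m; N'_2 = 178·cos4.2° − 19·2.607 = 128.0; c'Δl = 27.63; W sinα = 13.0
Slice 3: Δl = 2.3/cos15.1° = 2.382 m; N'_3 = 219·cos15.1° − 38·2.382 = 120.9; c'Δl = 25.25; W sinα = 57.1
Slice 4: Δl = 2.2/cos25.6° = 2.439 m; N'_4 = 172·cos25.6° − 13·2.439 = 123.4; c'Δl = 25.86; W sinα = 74.3
Slice 5: Δl = 1.9/cos36.0° = 2.349 m; N'_5 = 103·cos36.0° − 5·2.349 = 71.6; c'Δl = 24.89; W sinα = 60.5
Slice 6: Δl = 1.8/cos46.8° = 2.629 m; N'_6 = 38·cos46.8° − 9·2.629 = 2.3; c'Δl = 27.87; W sinα = 27.7
Σc'Δl = 150.7 kN/m; ΣN' = 483.2 kN/m; ΣW sinα = 228.9 kN/m
Resisting = 150.7 + 483.2·tan34.3° = 150.7 + 329.7 = 480.3 kN/m
FS = 480.3 / 228.9 = 2.098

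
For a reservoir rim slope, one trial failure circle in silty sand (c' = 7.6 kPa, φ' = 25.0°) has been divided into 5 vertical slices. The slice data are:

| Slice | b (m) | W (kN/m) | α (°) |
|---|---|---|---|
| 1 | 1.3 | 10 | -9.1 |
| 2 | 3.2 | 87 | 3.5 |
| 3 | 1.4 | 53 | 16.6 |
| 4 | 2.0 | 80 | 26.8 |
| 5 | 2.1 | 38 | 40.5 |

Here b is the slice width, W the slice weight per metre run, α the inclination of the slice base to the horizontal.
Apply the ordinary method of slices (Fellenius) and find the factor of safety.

FS = 2.50

Ordinary method of slices: FS = Σ[c'·Δl_i + (W_i cosα_i)·tanφ'] / Σ W_i sinα_i, with Δl_i = b_i / cosα_i.
Slice 1: Δl = 1.3/cos(-9.1°) = 1.317 m; N'_1 = 10·cos(-9.1°) = 9.9; c'Δl = 10.01; W sinα = -1.6
Slice 2: Δl = 3.2/cos3.5° = 3.206 m; N'_2 = 87·cos3.5° = 86.8; c'Δl = 24.37; W sinα = 5.3
Slice 3: Δl = 1.4/cos16.6° = 1.461 m; N'_3 = 53·cos16.6° = 50.8; c'Δl = 11.10; W sinα = 15.1
Slice 4: Δl = 2.0/cos26.8° = 2.241 m; N'_4 = 80·cos26.8° = 71.4; c'Δl = 17.03; W sinα = 36.1
Slice 5: Δl = 2.1/cos40.5° = 2.762 m; N'_5 = 38·cos40.5° = 28.9; c'Δl = 20.99; W sinα = 24.7
Σc'Δl = 83.5 kN/m; ΣN' = 247.8 kN/m; ΣW sinα = 79.6 kN/m
Resisting = 83.5 + 247.8·tan25.0° = 83.5 + 115.6 = 199.0 kN/m
FS = 199.0 / 79.6 = 2.500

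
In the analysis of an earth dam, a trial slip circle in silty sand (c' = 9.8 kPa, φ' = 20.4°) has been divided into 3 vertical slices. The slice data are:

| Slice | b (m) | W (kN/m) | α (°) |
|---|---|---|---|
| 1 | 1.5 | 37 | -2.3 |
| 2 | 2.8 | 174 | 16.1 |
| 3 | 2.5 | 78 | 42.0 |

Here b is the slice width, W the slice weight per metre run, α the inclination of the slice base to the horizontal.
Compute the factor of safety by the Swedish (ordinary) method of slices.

FS = 1.76

Ordinary method of slices: FS = Σ[c'·Δl_i + (W_i cosα_i)·tanφ'] / Σ W_i sinα_i, with Δl_i = b_i / cosα_i.
Slice 1: Δl = 1.5/cos(-2.3°) = 1.501 m; N'_1 = 37·cos(-2.3°) = 37.0; c'Δl = 14.71; W sinα = -1.5
Slice 2: Δl = 2.8/cos16.1° = 2.914 m; N'_2 = 174·cos16.1° = 167.2; c'Δl = 28.56; W sinα = 48.3
Slice 3: Δl = 2.5/cos42.0° = 3.364 m; N'_3 = 78·cos42.0° = 58.0; c'Δl = 32.97; W sinα = 52.2
Σc'Δl = 76.2 kN/m; ΣN' = 262.1 kN/m; ΣW sinα = 99.0 kN/m
Resisting = 76.2 + 262.1·tan20.4° = 76.2 + 97.5 = 173.7 kN/m
FS = 173.7 / 99.0 = 1.755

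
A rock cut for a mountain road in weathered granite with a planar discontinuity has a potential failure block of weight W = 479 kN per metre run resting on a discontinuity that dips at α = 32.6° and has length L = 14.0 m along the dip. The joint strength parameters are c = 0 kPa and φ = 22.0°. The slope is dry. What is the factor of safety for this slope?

Resolving the block weight along and normal to the plane and applying the Mohr–Coulomb strength on the joint:
N' = W cosα = 479·cos32.6° = 403.5 kN/m
Driving force T = W sinα = 479·sin32.6° = 258.1 kN/m
Resisting force R = c·L + N'·tanφ = 0·14.0 + 403.5·tan22.0° = 0.0 + 163.0 = 163.0 kN/m
FS = R / T = 163.0 / 258.1 = 0.632

FS = 0.63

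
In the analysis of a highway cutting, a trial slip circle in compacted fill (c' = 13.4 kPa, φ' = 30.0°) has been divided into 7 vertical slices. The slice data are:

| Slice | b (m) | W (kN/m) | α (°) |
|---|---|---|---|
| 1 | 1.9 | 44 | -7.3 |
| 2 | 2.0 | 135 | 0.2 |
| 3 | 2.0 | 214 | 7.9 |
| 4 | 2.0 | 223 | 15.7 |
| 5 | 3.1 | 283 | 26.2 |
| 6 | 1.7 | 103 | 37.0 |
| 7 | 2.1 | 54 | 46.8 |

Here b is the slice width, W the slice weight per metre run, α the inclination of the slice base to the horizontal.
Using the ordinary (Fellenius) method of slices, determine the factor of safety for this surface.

FS = 2.53

Ordinary method of slices: FS = Σ[c'·Δl_i + (W_i cosα_i)·tanφ'] / Σ W_i sinα_i, with Δl_i = b_i / cosα_i.
Slice 1: Δl = 1.9/cos(-7.3°) = 1.916 m; N'_1 = 44·cos(-7.3°) = 43.6; c'Δl = 25.67; W sinα = -5.6
Slice 2: Δl = 2.0/cos0.2° = 2.000 m; N'_2 = 135·cos0.2° = 135.0; c'Δl = 26.80; W sinα = 0.5
Slice 3: Δl = 2.0/cos7.9° = 2.019 m; N'_3 = 214·cos7.9° = 212.0; c'Δl = 27.06; W sinα = 29.4
Slice 4: Δl = 2.0/cos15.7° = 2.078 m; N'_4 = 223·cos15.7° = 214.7; c'Δl = 27.84; W sinα = 60.3
Slice 5: Δl = 3.1/cos26.2° = 3.455 m; N'_5 = 283·cos26.2° = 253.9; c'Δl = 46.30; W sinα = 124.9
Slice 6: Δl = 1.7/cos37.0° = 2.129 m; N'_6 = 103·cos37.0° = 82.3; c'Δl = 28.52; W sinα = 62.0
Slice 7: Δl = 2.1/cos46.8° = 3.068 m; N'_7 = 54·cos46.8° = 37.0; c'Δl = 41.11; W sinα = 39.4
Σc'Δl = 223.3 kN/m; ΣN' = 978.4 kN/m; ΣW sinα = 310.9 kN/m
Resisting = 223.3 + 978.4·tan30.0° = 223.3 + 564.9 = 788.2 kN/m
FS = 788.2 / 310.9 = 2.535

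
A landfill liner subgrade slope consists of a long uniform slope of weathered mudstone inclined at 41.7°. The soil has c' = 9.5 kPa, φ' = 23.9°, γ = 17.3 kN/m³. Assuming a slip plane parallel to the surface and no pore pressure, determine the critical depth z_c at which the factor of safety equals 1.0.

z_c = 2.20 m

Setting FS = 1.00 in FS = [c' + γz cos²β tanφ'] / [γz sinβ cosβ] and solving for z:
z = c' / [γ cosβ (FS·sinβ − cosβ·tanφ')]
  = 9.5 / [17.3·cos41.7°·(1.00·sin41.7° − cos41.7°·tan23.9°)]
  = 9.5 / [17.3·0.7466·(1.00·0.6652 − 0.7466·0.4431)]
  = 9.5 / 4.3190 = 2.200 m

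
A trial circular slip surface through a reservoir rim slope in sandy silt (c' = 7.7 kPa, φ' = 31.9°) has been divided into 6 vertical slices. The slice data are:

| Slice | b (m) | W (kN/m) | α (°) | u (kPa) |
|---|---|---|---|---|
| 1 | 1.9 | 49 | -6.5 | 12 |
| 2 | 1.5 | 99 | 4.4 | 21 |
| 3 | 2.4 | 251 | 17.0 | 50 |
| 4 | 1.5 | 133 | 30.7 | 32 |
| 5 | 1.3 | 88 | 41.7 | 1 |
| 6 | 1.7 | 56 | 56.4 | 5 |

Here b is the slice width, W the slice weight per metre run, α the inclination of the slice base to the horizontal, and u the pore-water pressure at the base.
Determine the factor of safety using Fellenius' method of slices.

FS = 1.25

Ordinary method of slices: FS = Σ[c'·Δl_i + (W_i cosα_i − u_i·Δl_i)·tanφ'] / Σ W_i sinα_i, with Δl_i = b_i / cosα_i.
Slice 1: Δl = 1.9/cos(-6.5°) = 1.912 m; N'_1 = 49·cos(-6.5°) − 12·1.912 = 25.7; c'Δl = 14.72; W sinα = -5.5
Slice 2: Δl = 1.5/cos4.4° = 1.504 m; N'_2 = 99·cos4.4° − 21·1.504 = 67.1; c'Δl = 11.58; W sinα = 7.6
Slice 3: Δl = 2.4/cos17.0° = 2.510 m; N'_3 = 251·cos17.0° − 50·2.510 = 114.5; c'Δl = 19.32; W sinα = 73.4
Slice 4: Δl = 1.5/cos30.7° = 1.744 m; N'_4 = 133·cos30.7° − 32·1.744 = 58.5; c'Δl = 13.43; W sinα = 67.9
Slice 5: Δl = 1.3/cos41.7° = 1.741 m; N'_5 = 88·cos41.7° − 1·1.741 = 64.0; c'Δl = 13.41; W sinα = 58.5
Slice 6: Δl = 1.7/cos56.4° = 3.072 m; N'_6 = 56·cos56.4° − 5·3.072 = 15.6; c'Δl = 23.65; W sinα = 46.6
Σc'Δl = 96.1 kN/m; ΣN' = 345.5 kN/m; ΣW sinα = 248.5 kN/m
Resisting = 96.1 + 345.5·tan31.9° = 96.1 + 215.1 = 311.2 kN/m
FS = 311.2 / 248.5 = 1.252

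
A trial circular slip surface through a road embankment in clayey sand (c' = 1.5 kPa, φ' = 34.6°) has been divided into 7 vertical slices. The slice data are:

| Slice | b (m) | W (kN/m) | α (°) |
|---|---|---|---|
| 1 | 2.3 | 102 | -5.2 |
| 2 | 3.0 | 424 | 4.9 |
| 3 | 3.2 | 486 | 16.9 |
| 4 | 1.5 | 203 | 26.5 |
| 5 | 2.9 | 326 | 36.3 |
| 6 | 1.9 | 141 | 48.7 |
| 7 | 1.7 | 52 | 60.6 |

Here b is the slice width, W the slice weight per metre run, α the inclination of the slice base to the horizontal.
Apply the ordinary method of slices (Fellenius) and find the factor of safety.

FS = 1.83

Ordinary method of slices: FS = Σ[c'·Δl_i + (W_i cosα_i)·tanφ'] / Σ W_i sinα_i, with Δl_i = b_i / cosα_i.
Slice 1: Δl = 2.3/cos(-5.2°) = 2.310 m; N'_1 = 102·cos(-5.2°) = 101.6; c'Δl = 3.46; W sinα = -9.2
Slice 2: Δl = 3.0/cos4.9° = 3.011 m; N'_2 = 424·cos4.9° = 422.5; c'Δl = 4.52; W sinα = 36.2
Slice 3: Δl = 3.2/cos16.9° = 3.344 m; N'_3 = 486·cos16.9° = 465.0; c'Δl = 5.02; W sinα = 141.3
Slice 4: Δl = 1.5/cos26.5° = 1.676 m; N'_4 = 203·cos26.5° = 181.7; c'Δl = 2.51; W sinα = 90.6
Slice 5: Δl = 2.9/cos36.3° = 3.598 m; N'_5 = 326·cos36.3° = 262.7; c'Δl = 5.40; W sinα = 193.0
Slice 6: Δl = 1.9/cos48.7° = 2.879 m; N'_6 = 141·cos48.7° = 93.1; c'Δl = 4.32; W sinα = 105.9
Slice 7: Δl = 1.7/cos60.6° = 3.463 m; N'_7 = 52·cos60.6° = 25.5; c'Δl = 5.19; W sinα = 45.3
Σc'Δl = 30.4 kN/m; ΣN' = 1552.0 kN/m; ΣW sinα = 603.1 kN/m
Resisting = 30.4 + 1552.0·tan34.6° = 30.4 + 1070.7 = 1101.1 kN/m
FS = 1101.1 / 603.1 = 1.826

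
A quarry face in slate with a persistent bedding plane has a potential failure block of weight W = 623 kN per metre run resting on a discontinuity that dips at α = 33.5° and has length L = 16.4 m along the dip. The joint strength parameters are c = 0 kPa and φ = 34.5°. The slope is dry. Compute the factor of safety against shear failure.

FS = 1.04

Resolving the block weight along and normal to the plane and applying the Mohr–Coulomb strength on the joint:
N' = W cosα = 623·cos33.5° = 519.5 kN/m
Driving force T = W sinα = 623·sin33.5° = 343.9 kN/m
Resisting force R = c·L + N'·tanφ = 0·16.4 + 519.5·tan34.5° = 0.0 + 357.0 = 357.0 kN/m
FS = R / T = 357.0 / 343.9 = 1.038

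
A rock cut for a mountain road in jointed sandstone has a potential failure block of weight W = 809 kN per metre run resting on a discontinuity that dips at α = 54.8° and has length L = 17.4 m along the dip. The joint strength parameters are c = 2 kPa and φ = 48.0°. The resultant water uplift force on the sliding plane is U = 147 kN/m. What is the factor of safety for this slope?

Resolving the block weight along and normal to the plane and applying the Mohr–Coulomb strength on the joint:
N' = W cosα − U = 809·cos54.8° − 147 = 319.3 kN/m
Driving force T = W sinα = 809·sin54.8° = 661.1 kN/m
Resisting force R = c·L + N'·tanφ = 2·17.4 + 319.3·tan48.0° = 34.8 + 354.7 = 389.5 kN/m
FS = R / T = 389.5 / 661.1 = 0.589

FS = 0.59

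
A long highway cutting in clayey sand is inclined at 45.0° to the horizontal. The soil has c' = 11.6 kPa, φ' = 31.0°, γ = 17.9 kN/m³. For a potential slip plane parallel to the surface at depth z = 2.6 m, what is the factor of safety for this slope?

FS = 1.10

For an infinite slope with a slip plane parallel to the surface (no pore pressure): FS = [c' + γz cos²β tanφ'] / [γz sinβ cosβ].
γz = 17.9·2.6 = 46.54 kN/m²
Numerator = 11.6 + 46.54·cos²45.0°·tan31.0° = 11.6 + 46.54·0.5000·0.6009 = 25.582 kPa
Denominator = 46.54·sin45.0°·cos45.0° = 46.54·0.7071·0.7071 = 23.270 kPa
FS = 25.582 / 23.270 = 1.099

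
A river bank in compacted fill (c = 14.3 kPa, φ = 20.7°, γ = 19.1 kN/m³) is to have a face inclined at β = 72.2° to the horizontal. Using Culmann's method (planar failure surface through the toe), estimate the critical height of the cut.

H_c = 7.07 m

Culmann's analysis gives the critical failure plane at α_cr = (β + φ)/2 = (72.2 + 20.7)/2 = 46.5°, and the critical height
H_c = (4c/γ) · sinβ cosφ / [1 − cos(β − φ)]
    = (4·14.3/19.1) · sin72.2°·cos20.7° / [1 − cos(51.5°)]
    = 2.995 · 0.9521·0.9354 / [1 − 0.6225]
    = 2.995 · 0.8907 / 0.3775
    = 7.07 m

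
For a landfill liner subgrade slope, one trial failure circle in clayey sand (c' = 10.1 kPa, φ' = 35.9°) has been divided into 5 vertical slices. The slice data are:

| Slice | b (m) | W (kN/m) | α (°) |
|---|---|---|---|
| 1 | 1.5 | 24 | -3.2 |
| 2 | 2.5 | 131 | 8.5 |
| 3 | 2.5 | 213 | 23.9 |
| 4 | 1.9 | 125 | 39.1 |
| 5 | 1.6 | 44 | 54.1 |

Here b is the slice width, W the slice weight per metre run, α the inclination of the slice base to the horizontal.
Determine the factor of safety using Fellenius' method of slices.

FS = 2.11

Ordinary method of slices: FS = Σ[c'·Δl_i + (W_i cosα_i)·tanφ'] / Σ W_i sinα_i, with Δl_i = b_i / cosα_i.
Slice 1: Δl = 1.5/cos(-3.2°) = 1.502 m; N'_1 = 24·cos(-3.2°) = 24.0; c'Δl = 15.17; W sinα = -1.3
Slice 2: Δl = 2.5/cos8.5° = 2.528 m; N'_2 = 131·cos8.5° = 129.6; c'Δl = 25.53; W sinα = 19.4
Slice 3: Δl = 2.5/cos23.9° = 2.734 m; N'_3 = 213·cos23.9° = 194.7; c'Δl = 27.62; W sinα = 86.3
Slice 4: Δl = 1.9/cos39.1° = 2.448 m; N'_4 = 125·cos39.1° = 97.0; c'Δl = 24.73; W sinα = 78.8
Slice 5: Δl = 1.6/cos54.1° = 2.729 m; N'_5 = 44·cos54.1° = 25.8; c'Δl = 27.56; W sinα = 35.6
Σc'Δl = 120.6 kN/m; ΣN' = 471.1 kN/m; ΣW sinα = 218.8 kN/m
Resisting = 120.6 + 471.1·tan35.9° = 120.6 + 341.0 = 461.6 kN/m
FS = 461.6 / 218.8 = 2.110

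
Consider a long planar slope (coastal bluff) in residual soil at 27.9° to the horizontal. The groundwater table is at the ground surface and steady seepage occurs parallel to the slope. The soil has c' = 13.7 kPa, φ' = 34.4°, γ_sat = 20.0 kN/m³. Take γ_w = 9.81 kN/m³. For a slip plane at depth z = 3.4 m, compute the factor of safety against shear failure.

With seepage parallel to the slope and the water table at the surface, the effective normal stress on the slip plane uses the buoyant unit weight γ' = γ_sat − γ_w while the driving shear stress uses γ_sat:
FS = [c' + γ' z cos²β tanφ'] / [γ_sat z sinβ cosβ]
γ' = 20.0 − 9.81 = 10.19 kN/m³
Numerator = 13.7 + 10.19·3.4·cos²27.9°·tan34.4° = 13.7 + 10.19·3.4·0.7810·0.6847 = 32.228 kPa
Denominator = 20.0·3.4·sin27.9°·cos27.9° = 20.0·3.4·0.4679·0.8838 = 28.121 kPa
FS = 32.228 / 28.121 = 1.146

FS = 1.15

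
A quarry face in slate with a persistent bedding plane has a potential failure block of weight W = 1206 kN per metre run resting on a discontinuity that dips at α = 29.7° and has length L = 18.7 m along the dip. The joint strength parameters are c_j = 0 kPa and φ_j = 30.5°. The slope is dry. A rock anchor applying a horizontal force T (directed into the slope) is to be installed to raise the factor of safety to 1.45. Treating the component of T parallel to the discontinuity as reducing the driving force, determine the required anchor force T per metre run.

T = 161 kN/m

Resolving forces along and normal to the sliding plane, with the horizontal anchor force T adding T·sinα to the effective normal force and T·cosα acting up the plane against the driving force:
FS = [c_jL + (W cosα + T sinα) tanφ_j] / [W sinα − T cosα]
Without the anchor: N' = 1047.6 kN/m, driving T_d = 597.5 kN/m, resisting R = 0·18.7 + 1047.6·tan30.5° = 617.1 kN/m, FS = 1.03.
Setting FS = 1.45 and solving for T:
1.45·(597.5 − T cos29.7°) = 617.1 + T sin29.7°·tan30.5°
T·(sin29.7°·tan30.5° + 1.45·cos29.7°) = 1.45·597.5 − 617.1
T·(0.4955·0.5890 + 1.45·0.8686) = 866.4 − 617.1 = 249.3
T·1.5514 = 249.3
T = 160.7 kN/m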